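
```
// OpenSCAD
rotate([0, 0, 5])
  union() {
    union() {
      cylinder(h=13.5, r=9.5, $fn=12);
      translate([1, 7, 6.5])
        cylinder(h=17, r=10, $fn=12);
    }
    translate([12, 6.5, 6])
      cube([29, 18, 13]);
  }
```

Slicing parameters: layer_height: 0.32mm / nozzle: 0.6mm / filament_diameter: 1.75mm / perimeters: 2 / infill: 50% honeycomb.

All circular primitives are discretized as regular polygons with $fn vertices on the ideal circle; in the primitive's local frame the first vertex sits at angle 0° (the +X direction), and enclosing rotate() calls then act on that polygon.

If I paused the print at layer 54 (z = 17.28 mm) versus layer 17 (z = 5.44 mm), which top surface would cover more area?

Layer 54 (z = 17.28): the cylinder does not reach this height (z outside [0, 13.5]); the cylinder at (1, 7): section is a regular 12-gon, circumradius r=10 (area = (12/2)·10.000²·sin(360°/12) = 300.00 mm²); Taking the union: only the r=10 cylinder at (1, 7) is present, so the union is just that shape — area = 300.00 mm²; the cube at (12, 6.5) is present — its section is the full 29×18 rectangle (area 522.00 mm²); Combining (union): the 2 present regions are separate (no shared area or edge), so areas and boundary lengths simply add and each stays a separate island — area = 822.00 mm²; (whole slice rotated 5° about Z — lengths, areas and connectivity unchanged). So its area = 822.00 mm². Layer 17 (z = 5.44): the r=9.5 cylinder gives a regular 12-gon of circumradius 9.5 (constant along its height) (area = (12/2)·9.500²·sin(360°/12) = 270.75 mm²); the cylinder at (1, 7) is absent (z outside [6.5, 23.5]); Combining (union): only the r=9.5 cylinder is present, so the union is just that shape — area = 270.75 mm²; the cube at (12, 6.5) is not intersected at this z (z outside [6, 19]); Taking the union: only the result so far is present, so the union is just that shape — area = 270.75 mm²; (whole slice rotated 5° about Z — lengths, areas and connectivity unchanged). So its area = 270.75 mm². Layer 54 is larger (822.00 vs 270.75 mm²).

layer 54 (z = 17.28 mm)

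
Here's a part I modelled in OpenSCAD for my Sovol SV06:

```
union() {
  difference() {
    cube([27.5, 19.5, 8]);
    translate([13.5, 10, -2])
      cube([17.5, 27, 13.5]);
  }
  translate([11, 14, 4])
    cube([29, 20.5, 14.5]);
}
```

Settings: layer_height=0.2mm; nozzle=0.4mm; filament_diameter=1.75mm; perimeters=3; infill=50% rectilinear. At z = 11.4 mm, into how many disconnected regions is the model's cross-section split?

1

At z = 11.4 mm: the cube is absent (z outside [0, 8]); the cube at (13.5, 10) (footprint 17.5×27) is included at this height; After the difference (first − rest): the first operand is absent here, so nothing remains; the cube at (11, 14) (footprint 29×20.5) is included at this height; Taking the union: only the 29×20.5 cube at (11, 14) is present, so the union is just that shape — 1 connected region. The result has 1 disconnected region.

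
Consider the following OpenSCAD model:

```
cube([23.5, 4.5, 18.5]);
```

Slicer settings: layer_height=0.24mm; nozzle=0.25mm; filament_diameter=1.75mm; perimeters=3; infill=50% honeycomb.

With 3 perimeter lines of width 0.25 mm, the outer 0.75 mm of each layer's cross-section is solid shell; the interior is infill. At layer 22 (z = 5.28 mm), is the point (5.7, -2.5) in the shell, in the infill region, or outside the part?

At z = 5.28 mm: the cube is present — its section is the full 23.5×4.5 rectangle. Overall, the cross-section is a single solid region. The nearest boundary edge runs (0.00, 0.00)→(23.50, 0.00); distance from the point to it = 2.50 mm. The point is not inside any of the regions above, so it lies outside the cross-section (2.50 mm from the nearest boundary).

outside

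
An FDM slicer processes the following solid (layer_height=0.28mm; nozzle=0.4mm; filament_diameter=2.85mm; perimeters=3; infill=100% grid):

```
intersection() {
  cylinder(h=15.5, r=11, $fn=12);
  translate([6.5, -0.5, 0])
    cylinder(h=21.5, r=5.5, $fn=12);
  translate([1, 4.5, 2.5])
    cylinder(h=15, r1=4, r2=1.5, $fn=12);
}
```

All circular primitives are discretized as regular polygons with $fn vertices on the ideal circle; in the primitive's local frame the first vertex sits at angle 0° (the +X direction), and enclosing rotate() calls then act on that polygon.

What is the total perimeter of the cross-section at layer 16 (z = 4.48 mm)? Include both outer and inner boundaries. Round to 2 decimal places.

10.47 mm

At z = 4.48 mm: the r=11 cylinder contributes a regular 12-gon of circumradius 11 (perimeter = 2·12·11.000·sin(180°/12) = 68.33 mm); the cylinder at (6.5, -0.5): section is a regular 12-gon, circumradius r=5.5 (perimeter = 2·12·5.500·sin(180°/12) = 34.16 mm); the cone at (1, 4.5) contributes a regular 12-gon of circumradius 3.670 (interpolated between r1=4 and r2=1.5 at t=0.132) (perimeter = 2·12·3.670·sin(180°/12) = 22.80 mm); After intersecting: the r=5.5 cylinder at (6.5, -0.5) partially overlaps the r=11 cylinder; clipping to the common part keeps 83.79 mm²; the cone at (1, 4.5) partially overlaps the running intersection; clipping to the common part keeps 5.08 mm² — boundary = 10.47 mm. Overall, the cross-section is a single solid region. Total boundary length (outer) = 10.47 mm.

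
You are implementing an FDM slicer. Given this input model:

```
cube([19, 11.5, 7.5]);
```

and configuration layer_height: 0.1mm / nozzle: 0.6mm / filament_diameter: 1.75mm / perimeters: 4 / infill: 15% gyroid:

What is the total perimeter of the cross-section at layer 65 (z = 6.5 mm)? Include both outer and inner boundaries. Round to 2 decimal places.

61.00 mm

At z = 6.5 mm: the 19×11.5 cube contributes its full rectangle (perimeter 61.00 mm). Overall, the cross-section is a single solid region. Total boundary length (outer) = 61.00 mm.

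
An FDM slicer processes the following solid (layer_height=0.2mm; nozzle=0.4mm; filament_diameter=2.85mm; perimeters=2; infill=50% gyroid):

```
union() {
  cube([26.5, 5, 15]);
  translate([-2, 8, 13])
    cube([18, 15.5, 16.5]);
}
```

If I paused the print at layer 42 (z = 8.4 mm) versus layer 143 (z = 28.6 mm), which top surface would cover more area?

Layer 42 (z = 8.4): the cube (footprint 26.5×5) is included at this height (area 132.50 mm²); the cube at (-2, 8) is absent (z outside [13, 29.5]); Combining (union): only the 26.5×5 cube is present, so the union is just that shape — area = 132.50 mm². So its area = 132.50 mm². Layer 143 (z = 28.6): the cube is absent (z outside [0, 15]); the cube at (-2, 8) is present — its section is the full 18×15.5 rectangle (area 279.00 mm²); Taking the union: only the 18×15.5 cube at (-2, 8) is present, so the union is just that shape — area = 279.00 mm². So its area = 279.00 mm². Layer 143 is larger (279.00 vs 132.50 mm²).

layer 143 (z = 28.6 mm)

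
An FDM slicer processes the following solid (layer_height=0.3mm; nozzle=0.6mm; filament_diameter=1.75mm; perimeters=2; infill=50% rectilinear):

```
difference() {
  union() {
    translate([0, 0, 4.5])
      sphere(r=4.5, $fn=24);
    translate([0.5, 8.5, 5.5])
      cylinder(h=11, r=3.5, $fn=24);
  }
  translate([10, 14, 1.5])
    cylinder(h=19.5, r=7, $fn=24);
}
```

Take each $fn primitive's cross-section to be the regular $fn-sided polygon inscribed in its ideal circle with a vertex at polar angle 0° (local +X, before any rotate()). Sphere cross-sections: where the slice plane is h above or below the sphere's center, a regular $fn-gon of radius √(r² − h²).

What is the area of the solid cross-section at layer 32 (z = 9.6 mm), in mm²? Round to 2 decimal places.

38.05 mm²

At z = 9.6 mm: the sphere does not reach this height (|z−center|=5.100 > r=4.5); the cylinder at (0.5, 8.5): section is a regular 24-gon, circumradius r=3.5 (area = (24/2)·3.500²·sin(360°/24) = 38.05 mm²); Taking the union: only the r=3.5 cylinder at (0.5, 8.5) is present, so the union is just that shape — area = 38.05 mm²; the cylinder at (10, 14): section is a regular 24-gon, circumradius r=7 (area = (24/2)·7.000²·sin(360°/24) = 152.19 mm²); After the difference (first − rest): starting from the result so far (38.05 mm²), the r=7 cylinder at (10, 14) misses the remaining region (no effect) — area = 38.05 mm². Overall, the cross-section is a single solid region. Net area = 38.05 mm².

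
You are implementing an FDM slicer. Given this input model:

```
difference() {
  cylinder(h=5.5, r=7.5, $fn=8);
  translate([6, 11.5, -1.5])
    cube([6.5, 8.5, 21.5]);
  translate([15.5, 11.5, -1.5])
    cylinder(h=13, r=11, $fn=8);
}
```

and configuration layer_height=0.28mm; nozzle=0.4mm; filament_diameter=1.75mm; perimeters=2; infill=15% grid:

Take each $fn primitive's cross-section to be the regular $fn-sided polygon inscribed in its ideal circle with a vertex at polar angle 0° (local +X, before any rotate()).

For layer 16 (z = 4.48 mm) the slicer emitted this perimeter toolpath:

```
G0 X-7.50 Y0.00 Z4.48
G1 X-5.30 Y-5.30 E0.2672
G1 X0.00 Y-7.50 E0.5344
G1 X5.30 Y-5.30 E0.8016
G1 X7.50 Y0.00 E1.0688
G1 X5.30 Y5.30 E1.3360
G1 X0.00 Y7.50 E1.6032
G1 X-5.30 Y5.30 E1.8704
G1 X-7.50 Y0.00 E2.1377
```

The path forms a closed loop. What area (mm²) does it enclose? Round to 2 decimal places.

159.00 mm²

Apply the shoelace formula to the sequence of (X, Y) vertices; enclosed area = 159.00 mm².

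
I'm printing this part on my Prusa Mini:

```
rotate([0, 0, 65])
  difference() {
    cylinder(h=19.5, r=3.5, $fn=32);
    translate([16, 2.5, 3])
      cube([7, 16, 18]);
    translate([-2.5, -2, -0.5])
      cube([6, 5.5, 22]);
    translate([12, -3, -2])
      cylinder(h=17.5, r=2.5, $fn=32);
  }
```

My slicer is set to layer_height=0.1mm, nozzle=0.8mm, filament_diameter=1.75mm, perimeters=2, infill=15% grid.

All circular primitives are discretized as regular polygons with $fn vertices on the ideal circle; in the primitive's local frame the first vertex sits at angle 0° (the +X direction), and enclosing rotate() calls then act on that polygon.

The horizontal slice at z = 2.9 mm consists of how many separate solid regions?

At z = 2.9 mm: the r=3.5 cylinder gives a regular 32-gon of circumradius 3.5 (constant along its height); the cube at (16, 2.5) is absent (z outside [3, 21]); the cube at (-2.5, -2) (footprint 6×5.5) is included at this height; the r=2.5 cylinder at (12, -3) contributes a regular 32-gon of circumradius 2.5; Taking the first minus the rest: starting from the r=3.5 cylinder, the 6×5.5 cube at (-2.5, -2) partially overlaps it — only the 29.04 mm² overlap (of its 33.00 mm²) is removed, clipping the outline; the r=2.5 cylinder at (12, -3) misses the remaining region (no effect) — 1 connected region; (whole slice rotated 65° about Z — lengths, areas and connectivity unchanged). The result has 1 disconnected region.

1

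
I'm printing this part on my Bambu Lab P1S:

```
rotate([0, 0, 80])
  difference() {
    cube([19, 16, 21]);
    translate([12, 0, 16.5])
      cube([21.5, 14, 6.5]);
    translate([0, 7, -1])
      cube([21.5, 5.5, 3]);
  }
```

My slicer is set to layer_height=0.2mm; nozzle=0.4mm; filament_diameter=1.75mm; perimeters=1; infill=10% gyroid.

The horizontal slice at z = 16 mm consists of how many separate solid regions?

1

At z = 16 mm: the cube (footprint 19×16) is included at this height; the cube at (12, 0) is not intersected at this z (z outside [16.5, 23]); the cube at (0, 7) is absent (z outside [-1, 2]); Taking the first minus the rest: none of the subtracted shapes is present at this height, so the 19×16 cube is unchanged — 1 connected region; (rotated 80° about Z; rotation is an isometry so areas/perimeters/island counts are preserved). The result has 1 disconnected region.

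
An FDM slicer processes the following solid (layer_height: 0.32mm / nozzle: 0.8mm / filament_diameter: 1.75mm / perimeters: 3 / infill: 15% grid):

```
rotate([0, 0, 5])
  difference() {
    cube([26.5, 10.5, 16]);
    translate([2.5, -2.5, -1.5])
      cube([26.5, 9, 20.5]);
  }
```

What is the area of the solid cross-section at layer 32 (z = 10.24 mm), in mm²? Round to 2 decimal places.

122.25 mm²

At z = 10.24 mm: the 26.5×10.5 cube contributes its full rectangle (area 278.25 mm²); the cube at (2.5, -2.5) is present — its section is the full 26.5×9 rectangle (area 238.50 mm²); Taking the first minus the rest: starting from the 26.5×10.5 cube (278.25 mm²), the 26.5×9 cube at (2.5, -2.5) partially overlaps it — only the 156.00 mm² overlap (of its 238.50 mm²) is removed, clipping the outline — area = 122.25 mm²; (rotated 5° about Z; rotation is an isometry so areas/perimeters/island counts are preserved). Overall, the cross-section is a single solid region. Net area = 122.25 mm².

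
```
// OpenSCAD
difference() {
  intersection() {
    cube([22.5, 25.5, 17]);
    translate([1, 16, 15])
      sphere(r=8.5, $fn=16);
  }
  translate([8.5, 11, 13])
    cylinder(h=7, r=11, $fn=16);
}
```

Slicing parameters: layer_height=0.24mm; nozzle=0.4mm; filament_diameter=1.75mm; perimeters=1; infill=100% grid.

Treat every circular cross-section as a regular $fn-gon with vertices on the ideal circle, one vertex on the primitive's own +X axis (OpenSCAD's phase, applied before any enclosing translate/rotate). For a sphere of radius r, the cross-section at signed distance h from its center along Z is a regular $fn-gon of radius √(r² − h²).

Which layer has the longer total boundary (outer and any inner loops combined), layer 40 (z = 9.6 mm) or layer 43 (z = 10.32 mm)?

Layer 40 (z = 9.6): the 22.5×25.5 cube contributes its full rectangle (perimeter 96.00 mm); the r=8.5 sphere at (1, 16) contributes a regular 16-gon of circumradius √(8.5²−5.4²) = 6.564 (perimeter = 2·16·6.564·sin(180°/16) = 40.98 mm); After intersecting: the r=8.5 sphere at (1, 16) partially overlaps the 22.5×25.5 cube; clipping to the common part keeps 78.89 mm² — boundary = 35.26 mm; the cylinder at (8.5, 11) is not intersected at this z (z outside [13, 20]); Subtracting the remaining from the first: none of the subtracted shapes is present at this height, so the result so far is unchanged — boundary = 35.26 mm. So its perimeter = 35.26 mm. Layer 43 (z = 10.32): the 22.5×25.5 cube contributes its full rectangle (perimeter 96.00 mm); the sphere at (1, 16): section is a regular 16-gon, circumradius = √(r²−h²) = √(8.5²−4.68²) = 7.096 (perimeter = 2·16·7.096·sin(180°/16) = 44.30 mm); Keeping only the common overlap: the r=8.5 sphere at (1, 16) partially overlaps the 22.5×25.5 cube; clipping to the common part keeps 91.06 mm² — boundary = 37.98 mm; the cylinder at (8.5, 11) is not intersected at this z (z outside [13, 20]); After the difference (first − rest): none of the subtracted shapes is present at this height, so that combined region is unchanged — boundary = 37.98 mm. So its perimeter = 37.98 mm. Layer 43 is larger (37.98 vs 35.26 mm).

layer 43 (z = 10.32 mm)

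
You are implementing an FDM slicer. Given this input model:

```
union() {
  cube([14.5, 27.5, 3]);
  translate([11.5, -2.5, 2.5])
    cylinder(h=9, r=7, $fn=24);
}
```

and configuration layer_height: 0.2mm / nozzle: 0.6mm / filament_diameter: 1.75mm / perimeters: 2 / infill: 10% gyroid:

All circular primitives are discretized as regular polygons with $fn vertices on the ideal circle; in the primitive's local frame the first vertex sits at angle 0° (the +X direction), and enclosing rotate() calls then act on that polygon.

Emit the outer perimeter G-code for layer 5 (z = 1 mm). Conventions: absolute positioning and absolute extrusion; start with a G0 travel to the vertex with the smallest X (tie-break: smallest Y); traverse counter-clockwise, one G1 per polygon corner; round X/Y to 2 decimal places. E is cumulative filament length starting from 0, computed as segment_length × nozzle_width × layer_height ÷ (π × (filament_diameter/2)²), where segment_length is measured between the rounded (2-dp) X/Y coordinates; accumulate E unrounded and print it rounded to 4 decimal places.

At z = 1 mm: the 14.5×27.5 cube contributes its full rectangle; the cylinder at (11.5, -2.5) is absent (z outside [2.5, 11.5]); Merging all regions: only the 14.5×27.5 cube is present, so the union is just that shape — 1 connected region. The outline is a single polygon with 4 vertices. Extrusion per mm of travel: 0.6 × 0.2 / (π × 0.875²) = 0.049890. Accumulating E over each segment gives final E = 4.1908.

G0 X0.00 Y0.00 Z1.00
G1 X14.50 Y0.00 E0.7234
G1 X14.50 Y27.50 E2.0954
G1 X0.00 Y27.50 E2.8188
G1 X0.00 Y0.00 E4.1908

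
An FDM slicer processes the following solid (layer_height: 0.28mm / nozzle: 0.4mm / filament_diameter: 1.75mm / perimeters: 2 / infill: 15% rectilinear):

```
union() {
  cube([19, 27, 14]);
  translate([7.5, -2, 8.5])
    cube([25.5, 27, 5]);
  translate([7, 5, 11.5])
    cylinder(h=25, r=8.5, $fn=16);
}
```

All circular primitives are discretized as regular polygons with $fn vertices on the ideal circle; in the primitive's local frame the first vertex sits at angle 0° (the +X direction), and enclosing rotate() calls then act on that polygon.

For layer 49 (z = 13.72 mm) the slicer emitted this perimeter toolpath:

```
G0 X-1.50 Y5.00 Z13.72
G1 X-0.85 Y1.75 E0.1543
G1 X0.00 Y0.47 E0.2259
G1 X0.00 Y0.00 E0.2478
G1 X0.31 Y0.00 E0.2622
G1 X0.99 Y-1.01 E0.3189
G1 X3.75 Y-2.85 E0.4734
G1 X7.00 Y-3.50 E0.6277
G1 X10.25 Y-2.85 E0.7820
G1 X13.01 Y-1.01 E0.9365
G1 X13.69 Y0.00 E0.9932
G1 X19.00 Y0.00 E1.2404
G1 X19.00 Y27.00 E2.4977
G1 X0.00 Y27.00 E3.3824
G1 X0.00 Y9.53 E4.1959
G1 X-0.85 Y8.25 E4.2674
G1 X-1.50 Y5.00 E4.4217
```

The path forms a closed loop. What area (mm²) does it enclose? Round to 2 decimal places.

553.70 mm²

Apply the shoelace formula to the sequence of (X, Y) vertices; enclosed area = 553.70 mm².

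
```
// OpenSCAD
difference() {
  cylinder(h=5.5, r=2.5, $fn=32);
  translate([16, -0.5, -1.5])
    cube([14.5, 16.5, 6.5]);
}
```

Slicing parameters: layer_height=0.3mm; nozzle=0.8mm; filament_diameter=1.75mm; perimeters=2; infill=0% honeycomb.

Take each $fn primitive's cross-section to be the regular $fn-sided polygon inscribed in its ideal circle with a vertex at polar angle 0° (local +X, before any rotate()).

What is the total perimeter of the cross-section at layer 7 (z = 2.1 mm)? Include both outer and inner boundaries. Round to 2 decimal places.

At z = 2.1 mm: the r=2.5 cylinder contributes a regular 32-gon of circumradius 2.5 (perimeter = 2·32·2.500·sin(180°/32) = 15.68 mm); the cube at (16, -0.5) is present — its section is the full 14.5×16.5 rectangle (perimeter 62.00 mm); Subtracting the remaining from the first: starting from the r=2.5 cylinder, the 14.5×16.5 cube at (16, -0.5) misses the remaining region (no effect) — boundary = 15.68 mm. Overall, the cross-section is a single solid region. Total boundary length (outer) = 15.68 mm.

15.68 mm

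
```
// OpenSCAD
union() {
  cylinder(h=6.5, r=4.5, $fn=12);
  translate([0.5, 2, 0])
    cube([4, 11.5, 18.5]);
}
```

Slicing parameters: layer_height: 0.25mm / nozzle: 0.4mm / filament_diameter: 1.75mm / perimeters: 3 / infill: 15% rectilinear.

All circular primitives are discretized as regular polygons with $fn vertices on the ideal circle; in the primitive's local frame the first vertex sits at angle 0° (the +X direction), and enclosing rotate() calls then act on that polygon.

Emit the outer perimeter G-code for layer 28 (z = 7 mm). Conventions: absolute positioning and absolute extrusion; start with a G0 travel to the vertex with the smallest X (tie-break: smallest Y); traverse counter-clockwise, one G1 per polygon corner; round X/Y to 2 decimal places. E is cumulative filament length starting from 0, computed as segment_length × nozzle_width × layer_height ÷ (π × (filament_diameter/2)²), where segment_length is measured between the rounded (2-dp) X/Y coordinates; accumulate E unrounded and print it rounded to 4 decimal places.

G0 X0.50 Y2.00 Z7.00
G1 X4.50 Y2.00 E0.1663
G1 X4.50 Y13.50 E0.6444
G1 X0.50 Y13.50 E0.8107
G1 X0.50 Y2.00 E1.2888

At z = 7 mm: the cylinder does not reach this height (z outside [0, 6.5]); the cube at (0.5, 2) (footprint 4×11.5) is included at this height; Combining (union): only the 4×11.5 cube at (0.5, 2) is present, so the union is just that shape — 1 connected region. The outline is a single polygon with 4 vertices. Extrusion per mm of travel: 0.4 × 0.25 / (π × 0.875²) = 0.041575. Accumulating E over each segment gives final E = 1.2888.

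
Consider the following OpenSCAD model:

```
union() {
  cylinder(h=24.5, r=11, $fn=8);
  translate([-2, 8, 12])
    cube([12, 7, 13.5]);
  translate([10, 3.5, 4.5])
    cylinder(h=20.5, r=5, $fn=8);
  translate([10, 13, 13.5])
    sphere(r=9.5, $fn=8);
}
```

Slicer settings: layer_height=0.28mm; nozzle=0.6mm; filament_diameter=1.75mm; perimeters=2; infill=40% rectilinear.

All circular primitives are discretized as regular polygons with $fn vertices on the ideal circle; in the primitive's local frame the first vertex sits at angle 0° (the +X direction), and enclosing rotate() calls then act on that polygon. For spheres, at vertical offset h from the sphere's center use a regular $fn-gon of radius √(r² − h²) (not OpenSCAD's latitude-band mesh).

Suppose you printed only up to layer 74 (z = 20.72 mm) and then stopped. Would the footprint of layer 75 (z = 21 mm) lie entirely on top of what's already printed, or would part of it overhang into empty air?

Compare the two slices. At z = 20.72: the cylinder: section is a regular 8-gon, circumradius r=11 (area = (8/2)·11.000²·sin(360°/8) = 342.24 mm²); the cube at (-2, 8) is present — its section is the full 12×7 rectangle (area 84.00 mm²); the cylinder at (10, 3.5): section is a regular 8-gon, circumradius r=5 (area = (8/2)·5.000²·sin(360°/8) = 70.71 mm²); the sphere at (10, 13): section is a regular 8-gon, circumradius = √(r²−h²) = √(9.5²−7.22²) = 6.174 (area = (8/2)·6.174²·sin(360°/8) = 107.82 mm²); Taking the union: the regions partially overlap — summed areas 604.77 mm² minus the doubly-counted overlap 87.26 mm² gives 517.51 mm² — area = 517.51 mm². At z = 21: the r=11 cylinder gives a regular 8-gon of circumradius 11 (constant along its height) (area = (8/2)·11.000²·sin(360°/8) = 342.24 mm²); the cube at (-2, 8) (footprint 12×7) is included at this height (area 84.00 mm²); the r=5 cylinder at (10, 3.5) gives a regular 8-gon of circumradius 5 (constant along its height) (area = (8/2)·5.000²·sin(360°/8) = 70.71 mm²); the sphere at (10, 13): section is a regular 8-gon, circumradius = √(r²−h²) = √(9.5²−7.5²) = 5.831 (area = (8/2)·5.831²·sin(360°/8) = 96.17 mm²); Combining (union): the regions partially overlap — summed areas 593.12 mm² minus the doubly-counted overlap 83.23 mm² gives 509.89 mm² — area = 509.89 mm². Checking containment: the cross-section at z = 21 is a subset of the cross-section at z = 20.72.

entirely on top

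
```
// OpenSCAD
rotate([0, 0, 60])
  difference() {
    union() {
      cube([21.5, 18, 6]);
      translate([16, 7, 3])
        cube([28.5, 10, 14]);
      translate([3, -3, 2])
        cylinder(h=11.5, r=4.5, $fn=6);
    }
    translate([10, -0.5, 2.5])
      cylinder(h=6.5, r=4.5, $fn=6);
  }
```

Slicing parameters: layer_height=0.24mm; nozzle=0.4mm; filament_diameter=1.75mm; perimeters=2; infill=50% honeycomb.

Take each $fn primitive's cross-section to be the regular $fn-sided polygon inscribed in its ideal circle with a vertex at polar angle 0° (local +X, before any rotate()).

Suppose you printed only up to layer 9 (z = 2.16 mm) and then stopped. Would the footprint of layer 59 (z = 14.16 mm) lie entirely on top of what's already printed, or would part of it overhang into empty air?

part overhangs

Compare the two slices. At z = 2.16: the cube is present — its section is the full 21.5×18 rectangle (area 387.00 mm²); the cube at (16, 7) does not reach this height (z outside [3, 17]); the cylinder at (3, -3): section is a regular 6-gon, circumradius r=4.5 (area = (6/2)·4.500²·sin(360°/6) = 52.61 mm²); Combining (union): the regions partially overlap — summed areas 439.61 mm² minus the doubly-counted overlap 4.50 mm² gives 435.11 mm² — area = 435.11 mm²; the cylinder at (10, -0.5) does not reach this height (z outside [2.5, 9]); After the difference (first − rest): none of the subtracted shapes is present at this height, so the result so far is unchanged — area = 435.11 mm²; (rotated 60° about Z; rotation is an isometry so areas/perimeters/island counts are preserved). At z = 14.16: the cube is not intersected at this z (z outside [0, 6]); the 28.5×10 cube at (16, 7) contributes its full rectangle (area 285.00 mm²); the cylinder at (3, -3) does not reach this height (z outside [2, 13.5]); Merging all regions: only the 28.5×10 cube at (16, 7) is present, so the union is just that shape — area = 285.00 mm²; the cylinder at (10, -0.5) does not reach this height (z outside [2.5, 9]); Taking the first minus the rest: none of the subtracted shapes is present at this height, so the result so far is unchanged — area = 285.00 mm²; (rotated 60° about Z; rotation is an isometry so areas/perimeters/island counts are preserved). Checking containment: at z = 14.16 the cross-section extends beyond the z = 2.16 cross-section by about 230.00 mm².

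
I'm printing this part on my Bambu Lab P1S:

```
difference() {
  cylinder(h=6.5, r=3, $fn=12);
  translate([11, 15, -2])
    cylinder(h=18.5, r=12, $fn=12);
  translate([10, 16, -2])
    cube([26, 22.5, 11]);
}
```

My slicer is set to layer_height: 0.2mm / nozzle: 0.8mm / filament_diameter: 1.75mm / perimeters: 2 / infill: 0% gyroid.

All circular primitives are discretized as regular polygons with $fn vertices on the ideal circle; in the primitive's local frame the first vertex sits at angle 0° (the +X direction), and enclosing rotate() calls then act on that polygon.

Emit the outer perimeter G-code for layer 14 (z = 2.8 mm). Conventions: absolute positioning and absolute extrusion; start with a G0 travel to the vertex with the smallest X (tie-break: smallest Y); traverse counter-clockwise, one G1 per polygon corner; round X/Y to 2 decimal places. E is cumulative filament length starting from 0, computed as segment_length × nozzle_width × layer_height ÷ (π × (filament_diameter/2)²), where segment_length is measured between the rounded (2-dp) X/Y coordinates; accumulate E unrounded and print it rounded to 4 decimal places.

G0 X-3.00 Y0.00 Z2.80
G1 X-2.60 Y-1.50 E0.1033
G1 X-1.50 Y-2.60 E0.2067
G1 X0.00 Y-3.00 E0.3100
G1 X1.50 Y-2.60 E0.4133
G1 X2.60 Y-1.50 E0.5168
G1 X3.00 Y0.00 E0.6200
G1 X2.60 Y1.50 E0.7233
G1 X1.50 Y2.60 E0.8268
G1 X0.00 Y3.00 E0.9300
G1 X-1.50 Y2.60 E1.0333
G1 X-2.60 Y1.50 E1.1368
G1 X-3.00 Y0.00 E1.2401

At z = 2.8 mm: the cylinder: section is a regular 12-gon, circumradius r=3; the r=12 cylinder at (11, 15) gives a regular 12-gon of circumradius 12 (constant along its height); the cube at (10, 16) is present — its section is the full 26×22.5 rectangle; Subtracting the remaining from the first: starting from the r=3 cylinder, the r=12 cylinder at (11, 15) misses the remaining region (no effect); the 26×22.5 cube at (10, 16) misses the remaining region (no effect) — 1 connected region. The outline is a single polygon with 12 vertices. Extrusion per mm of travel: 0.8 × 0.2 / (π × 0.875²) = 0.066520. Accumulating E over each segment gives final E = 1.2401.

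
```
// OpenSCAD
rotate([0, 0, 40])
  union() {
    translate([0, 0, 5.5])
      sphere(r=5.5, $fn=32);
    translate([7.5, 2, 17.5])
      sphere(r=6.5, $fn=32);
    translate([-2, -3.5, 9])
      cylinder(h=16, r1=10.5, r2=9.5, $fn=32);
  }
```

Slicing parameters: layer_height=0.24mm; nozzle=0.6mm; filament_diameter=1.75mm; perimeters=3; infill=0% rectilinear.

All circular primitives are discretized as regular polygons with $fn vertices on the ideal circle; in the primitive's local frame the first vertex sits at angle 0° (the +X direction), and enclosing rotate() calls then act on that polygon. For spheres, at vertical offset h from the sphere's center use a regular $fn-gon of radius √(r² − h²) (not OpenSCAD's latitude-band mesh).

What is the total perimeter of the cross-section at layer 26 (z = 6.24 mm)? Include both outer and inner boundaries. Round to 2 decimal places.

At z = 6.24 mm: the sphere: section is a regular 32-gon, circumradius = √(r²−h²) = √(5.5²−0.74²) = 5.450 (perimeter = 2·32·5.450·sin(180°/32) = 34.19 mm); the sphere at (7.5, 2) is not intersected at this z (|z−center|=11.260 > r=6.5); the cone at (-2, -3.5) is not intersected at this z (z outside [9, 25]); Merging all regions: only the r=5.5 sphere is present, so the union is just that shape — boundary = 34.19 mm; (whole slice rotated 40° about Z — lengths, areas and connectivity unchanged). Overall, the cross-section is a single solid region. Total boundary length (outer) = 34.19 mm.

34.19 mm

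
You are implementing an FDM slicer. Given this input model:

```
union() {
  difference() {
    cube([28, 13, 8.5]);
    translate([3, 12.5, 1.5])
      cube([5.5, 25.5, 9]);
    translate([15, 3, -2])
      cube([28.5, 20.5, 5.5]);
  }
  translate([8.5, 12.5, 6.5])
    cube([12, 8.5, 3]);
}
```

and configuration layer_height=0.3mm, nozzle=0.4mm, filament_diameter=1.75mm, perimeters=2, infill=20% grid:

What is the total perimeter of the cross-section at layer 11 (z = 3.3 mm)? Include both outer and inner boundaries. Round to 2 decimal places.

83.00 mm

At z = 3.3 mm: the cube (footprint 28×13) is included at this height (perimeter 82.00 mm); the cube at (3, 12.5) is present — its section is the full 5.5×25.5 rectangle (perimeter 62.00 mm); the cube at (15, 3) (footprint 28.5×20.5) is included at this height (perimeter 98.00 mm); After the difference (first − rest): starting from the 28×13 cube, the 5.5×25.5 cube at (3, 12.5) partially overlaps it — only the 2.75 mm² overlap (of its 140.25 mm²) is removed, clipping the outline; the 28.5×20.5 cube at (15, 3) partially overlaps it — only the 130.00 mm² overlap (of its 584.25 mm²) is removed, clipping the outline — boundary = 83.00 mm; the cube at (8.5, 12.5) is absent (z outside [6.5, 9.5]); Merging all regions: only the result so far is present, so the union is just that shape — boundary = 83.00 mm. Overall, the cross-section is a single solid region. Total boundary length (outer) = 83.00 mm.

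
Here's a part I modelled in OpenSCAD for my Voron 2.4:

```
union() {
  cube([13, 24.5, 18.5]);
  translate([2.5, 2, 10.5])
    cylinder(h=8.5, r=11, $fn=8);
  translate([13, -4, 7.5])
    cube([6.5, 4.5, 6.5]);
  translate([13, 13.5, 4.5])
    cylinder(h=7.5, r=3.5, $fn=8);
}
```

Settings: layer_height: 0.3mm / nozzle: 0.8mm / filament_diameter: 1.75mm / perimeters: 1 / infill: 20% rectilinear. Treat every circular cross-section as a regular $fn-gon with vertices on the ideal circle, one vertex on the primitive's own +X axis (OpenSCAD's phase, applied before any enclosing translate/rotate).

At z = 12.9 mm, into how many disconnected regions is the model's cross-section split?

1

At z = 12.9 mm: the 13×24.5 cube contributes its full rectangle; the r=11 cylinder at (2.5, 2) gives a regular 8-gon of circumradius 11 (constant along its height); the cube at (13, -4) (footprint 6.5×4.5) is included at this height; the cylinder at (13, 13.5) is absent (z outside [4.5, 12]); Merging all regions: the regions partially overlap (shared area 137.33 mm²), so overlapping operands fuse into one piece — 1 connected region. The result has 1 disconnected region.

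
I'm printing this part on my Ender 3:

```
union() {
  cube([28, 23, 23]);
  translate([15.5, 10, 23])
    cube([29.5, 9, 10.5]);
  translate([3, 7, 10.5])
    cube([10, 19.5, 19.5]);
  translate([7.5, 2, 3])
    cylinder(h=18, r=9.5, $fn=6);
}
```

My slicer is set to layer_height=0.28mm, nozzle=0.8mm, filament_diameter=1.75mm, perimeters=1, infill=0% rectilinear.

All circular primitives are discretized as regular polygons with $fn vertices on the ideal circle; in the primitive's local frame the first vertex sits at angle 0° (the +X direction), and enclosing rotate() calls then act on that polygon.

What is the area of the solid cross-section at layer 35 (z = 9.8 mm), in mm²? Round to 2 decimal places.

At z = 9.8 mm: the cube is present — its section is the full 28×23 rectangle (area 644.00 mm²); the cube at (15.5, 10) is not intersected at this z (z outside [23, 33.5]); the cube at (3, 7) is not intersected at this z (z outside [10.5, 30]); the r=9.5 cylinder at (7.5, 2) contributes a regular 6-gon of circumradius 9.5 (area = (6/2)·9.500²·sin(360°/6) = 234.48 mm²); Combining (union): the regions partially overlap — summed areas 878.48 mm² minus the doubly-counted overlap 146.62 mm² gives 731.86 mm² — area = 731.86 mm². Overall, the cross-section is a single solid region. Net area = 731.86 mm².

731.86 mm²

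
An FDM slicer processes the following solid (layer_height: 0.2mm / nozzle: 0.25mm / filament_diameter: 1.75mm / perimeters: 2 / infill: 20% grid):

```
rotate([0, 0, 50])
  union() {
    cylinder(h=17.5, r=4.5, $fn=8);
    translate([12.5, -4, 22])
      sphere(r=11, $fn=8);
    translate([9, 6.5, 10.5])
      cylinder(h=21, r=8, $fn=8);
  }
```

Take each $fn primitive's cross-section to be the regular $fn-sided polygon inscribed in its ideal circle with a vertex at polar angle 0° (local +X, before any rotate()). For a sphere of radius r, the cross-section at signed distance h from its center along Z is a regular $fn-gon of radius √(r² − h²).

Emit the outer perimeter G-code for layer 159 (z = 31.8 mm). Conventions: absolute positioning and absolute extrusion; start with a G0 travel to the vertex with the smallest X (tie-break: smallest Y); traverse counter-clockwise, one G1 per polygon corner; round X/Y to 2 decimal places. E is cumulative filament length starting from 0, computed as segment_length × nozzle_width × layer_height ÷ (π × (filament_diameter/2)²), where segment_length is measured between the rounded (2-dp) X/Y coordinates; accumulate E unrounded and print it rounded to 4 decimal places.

At z = 31.8 mm: the cylinder is absent (z outside [0, 17.5]); the sphere at (12.5, -4): section is a regular 8-gon, circumradius = √(r²−h²) = √(11²−9.8²) = 4.996; the cylinder at (9, 6.5) is absent (z outside [10.5, 31.5]); Combining (union): only the r=11 sphere at (12.5, -4) is present, so the union is just that shape — 1 connected region; (rotated 50° about Z; rotation is an isometry so areas/perimeters/island counts are preserved). The outline is a single polygon with 8 vertices. Extrusion per mm of travel: 0.25 × 0.2 / (π × 0.875²) = 0.020788. Accumulating E over each segment gives final E = 0.6360.

G0 X6.12 Y6.57 Z31.80
G1 X7.89 Y3.18 E0.0795
G1 X11.53 Y2.03 E0.1589
G1 X14.93 Y3.79 E0.2384
G1 X16.08 Y7.44 E0.3180
G1 X14.31 Y10.83 E0.3975
G1 X10.66 Y11.98 E0.4770
G1 X7.27 Y10.22 E0.5564
G1 X6.12 Y6.57 E0.6360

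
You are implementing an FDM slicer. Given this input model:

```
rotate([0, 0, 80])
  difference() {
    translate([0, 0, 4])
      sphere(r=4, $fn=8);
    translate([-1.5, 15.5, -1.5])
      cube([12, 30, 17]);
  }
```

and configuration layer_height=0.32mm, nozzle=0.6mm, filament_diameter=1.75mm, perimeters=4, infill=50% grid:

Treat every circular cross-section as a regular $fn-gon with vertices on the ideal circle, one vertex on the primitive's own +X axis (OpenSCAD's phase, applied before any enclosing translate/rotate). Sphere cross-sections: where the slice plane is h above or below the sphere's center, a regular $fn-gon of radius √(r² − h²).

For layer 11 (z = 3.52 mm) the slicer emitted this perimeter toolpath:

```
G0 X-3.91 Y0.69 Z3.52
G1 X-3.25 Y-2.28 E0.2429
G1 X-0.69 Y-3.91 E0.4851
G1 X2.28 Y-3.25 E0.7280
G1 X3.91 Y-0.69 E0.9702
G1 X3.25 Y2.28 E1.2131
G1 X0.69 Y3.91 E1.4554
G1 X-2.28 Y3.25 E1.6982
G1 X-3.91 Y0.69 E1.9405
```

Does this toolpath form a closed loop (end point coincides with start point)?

yes

Start point (G0): (-3.91, 0.69). End point (last G1): the path returns to the start — closed.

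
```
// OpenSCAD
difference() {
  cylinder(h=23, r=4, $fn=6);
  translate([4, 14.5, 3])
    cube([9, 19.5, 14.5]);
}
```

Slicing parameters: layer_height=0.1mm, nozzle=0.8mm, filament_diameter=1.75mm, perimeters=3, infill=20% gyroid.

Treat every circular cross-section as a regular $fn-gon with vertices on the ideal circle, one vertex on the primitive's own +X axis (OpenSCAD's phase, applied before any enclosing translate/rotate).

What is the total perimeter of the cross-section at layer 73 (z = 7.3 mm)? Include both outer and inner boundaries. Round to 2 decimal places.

24.00 mm

At z = 7.3 mm: the r=4 cylinder contributes a regular 6-gon of circumradius 4 (perimeter = 2·6·4.000·sin(180°/6) = 24.00 mm); the 9×19.5 cube at (4, 14.5) contributes its full rectangle (perimeter 57.00 mm); Taking the first minus the rest: starting from the r=4 cylinder, the 9×19.5 cube at (4, 14.5) misses the remaining region (no effect) — boundary = 24.00 mm. Overall, the cross-section is a single solid region. Total boundary length (outer) = 24.00 mm.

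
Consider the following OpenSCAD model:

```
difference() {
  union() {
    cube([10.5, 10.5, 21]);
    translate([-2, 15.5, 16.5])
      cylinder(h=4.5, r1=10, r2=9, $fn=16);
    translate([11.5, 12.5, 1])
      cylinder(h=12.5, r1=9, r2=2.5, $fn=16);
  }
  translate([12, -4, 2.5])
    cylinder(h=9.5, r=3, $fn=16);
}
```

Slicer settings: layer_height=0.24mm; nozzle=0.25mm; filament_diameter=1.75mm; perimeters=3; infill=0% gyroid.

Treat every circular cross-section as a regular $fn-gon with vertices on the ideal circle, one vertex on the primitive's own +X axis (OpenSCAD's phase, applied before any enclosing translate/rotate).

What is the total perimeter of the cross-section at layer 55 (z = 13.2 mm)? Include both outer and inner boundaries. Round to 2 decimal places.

56.59 mm

At z = 13.2 mm: the cube (footprint 10.5×10.5) is included at this height (perimeter 42.00 mm); the cone at (-2, 15.5) is not intersected at this z (z outside [16.5, 21]); the cone at (11.5, 12.5) contributes a regular 16-gon of circumradius 2.656 (interpolated between r1=9 and r2=2.5 at t=0.976) (perimeter = 2·16·2.656·sin(180°/16) = 16.58 mm); Combining (union): the regions partially overlap (shared area 0.16 mm²), so the edge portions inside another operand are dropped and the merged outline is re-measured after clipping — boundary = 56.59 mm; the cylinder at (12, -4) is absent (z outside [2.5, 12]); Subtracting the remaining from the first: none of the subtracted shapes is present at this height, so the result so far is unchanged — boundary = 56.59 mm. Overall, the cross-section is a single solid region. Total boundary length (outer) = 56.59 mm.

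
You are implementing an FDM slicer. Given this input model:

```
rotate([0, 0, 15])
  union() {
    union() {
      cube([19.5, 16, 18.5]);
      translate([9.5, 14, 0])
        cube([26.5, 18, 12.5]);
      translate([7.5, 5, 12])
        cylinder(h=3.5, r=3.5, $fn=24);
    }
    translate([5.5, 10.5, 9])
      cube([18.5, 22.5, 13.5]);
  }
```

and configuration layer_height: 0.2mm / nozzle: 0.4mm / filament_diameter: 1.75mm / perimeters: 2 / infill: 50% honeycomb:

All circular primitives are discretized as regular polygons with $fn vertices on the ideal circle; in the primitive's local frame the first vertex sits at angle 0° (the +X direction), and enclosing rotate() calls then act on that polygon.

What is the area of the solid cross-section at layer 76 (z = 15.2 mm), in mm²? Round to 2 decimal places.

At z = 15.2 mm: the 19.5×16 cube contributes its full rectangle (area 312.00 mm²); the cube at (9.5, 14) is not intersected at this z (z outside [0, 12.5]); the cylinder at (7.5, 5): section is a regular 24-gon, circumradius r=3.5 (area = (24/2)·3.500²·sin(360°/24) = 38.05 mm²); Merging all regions: the r=3.5 cylinder at (7.5, 5) lies entirely inside the 19.5×16 cube, so the union is just the 19.5×16 cube — area = 312.00 mm²; the 18.5×22.5 cube at (5.5, 10.5) contributes its full rectangle (area 416.25 mm²); Merging all regions: the regions partially overlap — summed areas 728.25 mm² minus the doubly-counted overlap 77.00 mm² gives 651.25 mm² — area = 651.25 mm²; (rotated 15° about Z; rotation is an isometry so areas/perimeters/island counts are preserved). Overall, the cross-section is a single solid region. Net area = 651.25 mm².

651.25 mm²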